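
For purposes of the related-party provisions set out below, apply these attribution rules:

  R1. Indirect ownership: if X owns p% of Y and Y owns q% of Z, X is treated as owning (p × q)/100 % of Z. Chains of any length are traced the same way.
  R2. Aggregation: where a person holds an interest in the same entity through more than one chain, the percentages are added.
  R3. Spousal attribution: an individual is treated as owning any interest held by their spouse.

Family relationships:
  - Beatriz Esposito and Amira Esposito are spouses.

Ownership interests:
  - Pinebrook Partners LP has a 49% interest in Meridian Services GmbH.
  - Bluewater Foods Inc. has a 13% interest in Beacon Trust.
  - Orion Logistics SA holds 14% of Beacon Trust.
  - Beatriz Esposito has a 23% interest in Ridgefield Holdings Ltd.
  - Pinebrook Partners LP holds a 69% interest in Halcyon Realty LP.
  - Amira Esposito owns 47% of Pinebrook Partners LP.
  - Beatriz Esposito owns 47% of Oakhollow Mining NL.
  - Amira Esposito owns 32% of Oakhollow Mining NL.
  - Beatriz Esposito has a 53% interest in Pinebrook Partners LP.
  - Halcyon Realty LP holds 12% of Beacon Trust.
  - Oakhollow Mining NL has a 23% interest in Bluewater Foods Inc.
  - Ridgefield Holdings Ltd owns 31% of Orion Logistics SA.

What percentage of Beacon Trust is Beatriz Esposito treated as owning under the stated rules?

11.6403%

By spousal attribution (R3), Beatriz Esposito is treated as also owning Amira Esposito's interest in Oakhollow Mining NL, giving 47% + 32% = 79%.
By spousal attribution (R3), Beatriz Esposito is treated as also owning Amira Esposito's interest in Pinebrook Partners LP, giving 53% + 47% = 100%.
Chain via Ridgefield Holdings Ltd → Orion Logistics SA (R1): 23% × 31% × 14% = 0.9982% of Beacon Trust.
Chain via Oakhollow Mining NL → Bluewater Foods Inc. (R1): 79% × 23% × 13% = 2.3621% of Beacon Trust.
Chain via Pinebrook Partners LP → Halcyon Realty LP (R1): 100% × 69% × 12% = 8.28% of Beacon Trust.
Aggregating (R2): 0.9982% + 2.3621% + 8.28% = 11.6403%.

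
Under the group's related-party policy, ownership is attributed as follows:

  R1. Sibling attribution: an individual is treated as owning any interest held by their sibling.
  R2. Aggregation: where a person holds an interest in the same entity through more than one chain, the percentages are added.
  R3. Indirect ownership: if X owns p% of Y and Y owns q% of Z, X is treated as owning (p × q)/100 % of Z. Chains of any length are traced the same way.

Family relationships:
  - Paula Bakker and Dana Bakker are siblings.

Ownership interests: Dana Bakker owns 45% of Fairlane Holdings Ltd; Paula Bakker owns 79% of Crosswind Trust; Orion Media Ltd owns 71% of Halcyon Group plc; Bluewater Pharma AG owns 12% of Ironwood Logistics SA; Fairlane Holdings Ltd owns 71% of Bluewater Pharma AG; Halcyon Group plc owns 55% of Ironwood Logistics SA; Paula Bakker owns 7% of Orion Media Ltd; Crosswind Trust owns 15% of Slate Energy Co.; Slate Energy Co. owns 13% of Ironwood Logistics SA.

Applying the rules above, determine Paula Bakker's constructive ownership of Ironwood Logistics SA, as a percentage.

8.108%

By sibling attribution (R1), Paula Bakker is treated as owning Dana Bakker's 45% interest in Fairlane Holdings Ltd.
Chain via Crosswind Trust → Slate Energy Co. (R3): 79% × 15% × 13% = 1.5405% of Ironwood Logistics SA.
Chain via Orion Media Ltd → Halcyon Group plc (R3): 7% × 71% × 55% = 2.7335% of Ironwood Logistics SA.
Chain via Fairlane Holdings Ltd → Bluewater Pharma AG (R3): 45% × 71% × 12% = 3.834% of Ironwood Logistics SA.
Aggregating (R2): 1.5405% + 2.7335% + 3.834% = 8.108%.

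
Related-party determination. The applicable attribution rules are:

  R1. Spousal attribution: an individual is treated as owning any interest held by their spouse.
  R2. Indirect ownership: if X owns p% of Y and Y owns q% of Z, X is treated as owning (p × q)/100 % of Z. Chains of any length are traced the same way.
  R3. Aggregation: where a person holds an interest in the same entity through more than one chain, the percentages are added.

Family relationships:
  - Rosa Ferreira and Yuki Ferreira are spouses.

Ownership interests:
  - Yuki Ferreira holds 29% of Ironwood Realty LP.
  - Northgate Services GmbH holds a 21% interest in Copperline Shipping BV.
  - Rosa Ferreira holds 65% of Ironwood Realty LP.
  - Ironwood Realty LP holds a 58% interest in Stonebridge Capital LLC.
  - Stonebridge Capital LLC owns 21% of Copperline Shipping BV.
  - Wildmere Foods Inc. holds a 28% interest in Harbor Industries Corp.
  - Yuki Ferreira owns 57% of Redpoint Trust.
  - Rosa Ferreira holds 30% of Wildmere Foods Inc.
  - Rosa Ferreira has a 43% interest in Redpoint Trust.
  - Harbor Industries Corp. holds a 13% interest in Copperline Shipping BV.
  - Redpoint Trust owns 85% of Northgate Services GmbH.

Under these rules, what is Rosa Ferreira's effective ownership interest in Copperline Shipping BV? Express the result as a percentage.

By spousal attribution (R1), Rosa Ferreira is treated as also owning Yuki Ferreira's interest in Redpoint Trust, giving 43% + 57% = 100%.
By spousal attribution (R1), Rosa Ferreira is treated as also owning Yuki Ferreira's interest in Ironwood Realty LP, giving 65% + 29% = 94%.
Chain via Redpoint Trust → Northgate Services GmbH (R2): 100% × 85% × 21% = 17.85% of Copperline Shipping BV.
Chain via Wildmere Foods Inc. → Harbor Industries Corp. (R2): 30% × 28% × 13% = 1.092% of Copperline Shipping BV.
Chain via Ironwood Realty LP → Stonebridge Capital LLC (R2): 94% × 58% × 21% = 11.4492% of Copperline Shipping BV.
Aggregating (R3): 17.85% + 1.092% + 11.4492% = 30.3912%.

30.3912%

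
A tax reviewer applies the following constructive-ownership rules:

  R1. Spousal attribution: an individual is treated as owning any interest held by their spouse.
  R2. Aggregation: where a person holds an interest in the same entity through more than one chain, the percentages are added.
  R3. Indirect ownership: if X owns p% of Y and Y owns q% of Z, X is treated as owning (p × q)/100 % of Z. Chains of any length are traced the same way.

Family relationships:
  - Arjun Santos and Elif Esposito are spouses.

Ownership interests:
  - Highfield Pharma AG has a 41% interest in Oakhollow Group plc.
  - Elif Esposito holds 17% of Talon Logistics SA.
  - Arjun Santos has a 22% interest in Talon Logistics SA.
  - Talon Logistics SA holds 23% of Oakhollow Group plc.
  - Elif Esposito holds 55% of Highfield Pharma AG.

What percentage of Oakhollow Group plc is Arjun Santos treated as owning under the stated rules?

By spousal attribution (R1), Arjun Santos is treated as also owning Elif Esposito's interest in Talon Logistics SA, giving 22% + 17% = 39%.
By spousal attribution (R1), Arjun Santos is treated as owning Elif Esposito's 55% interest in Highfield Pharma AG.
Chain via Talon Logistics SA (R3): 39% × 23% = 8.97% of Oakhollow Group plc.
Chain via Highfield Pharma AG (R3): 55% × 41% = 22.55% of Oakhollow Group plc.
Aggregating (R2): 8.97% + 22.55% = 31.52%.

31.52%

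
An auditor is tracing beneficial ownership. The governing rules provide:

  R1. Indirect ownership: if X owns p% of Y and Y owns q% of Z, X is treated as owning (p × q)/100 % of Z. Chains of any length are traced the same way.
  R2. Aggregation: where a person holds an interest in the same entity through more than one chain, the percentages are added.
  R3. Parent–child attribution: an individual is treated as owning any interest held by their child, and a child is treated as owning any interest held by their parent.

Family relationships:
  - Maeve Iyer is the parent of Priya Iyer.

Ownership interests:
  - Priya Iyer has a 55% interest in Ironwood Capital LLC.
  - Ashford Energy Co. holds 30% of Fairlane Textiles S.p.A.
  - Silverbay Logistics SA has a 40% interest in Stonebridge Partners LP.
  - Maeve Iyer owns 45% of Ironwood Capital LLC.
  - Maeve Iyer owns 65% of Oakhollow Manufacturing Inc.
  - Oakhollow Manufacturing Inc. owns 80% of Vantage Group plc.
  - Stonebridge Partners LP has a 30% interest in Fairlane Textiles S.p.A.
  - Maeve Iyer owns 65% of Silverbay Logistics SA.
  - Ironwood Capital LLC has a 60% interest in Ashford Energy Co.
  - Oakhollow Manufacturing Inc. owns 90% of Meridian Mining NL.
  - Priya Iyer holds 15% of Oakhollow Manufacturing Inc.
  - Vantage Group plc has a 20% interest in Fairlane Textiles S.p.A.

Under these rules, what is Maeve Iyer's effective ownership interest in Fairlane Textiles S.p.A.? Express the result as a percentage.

By parent–child attribution (R3), Maeve Iyer is treated as also owning Priya Iyer's interest in Ironwood Capital LLC, giving 45% + 55% = 100%.
By parent–child attribution (R3), Maeve Iyer is treated as also owning Priya Iyer's interest in Oakhollow Manufacturing Inc, giving 65% + 15% = 80%.
Chain via Silverbay Logistics SA → Stonebridge Partners LP (R1): 65% × 40% × 30% = 7.8% of Fairlane Textiles S.p.A.
Chain via Ironwood Capital LLC → Ashford Energy Co. (R1): 100% × 60% × 30% = 18% of Fairlane Textiles S.p.A.
Chain via Oakhollow Manufacturing Inc. → Vantage Group plc (R1): 80% × 80% × 20% = 12.8% of Fairlane Textiles S.p.A.
Aggregating (R2): 7.8% + 18% + 12.8% = 38.6%.

38.6%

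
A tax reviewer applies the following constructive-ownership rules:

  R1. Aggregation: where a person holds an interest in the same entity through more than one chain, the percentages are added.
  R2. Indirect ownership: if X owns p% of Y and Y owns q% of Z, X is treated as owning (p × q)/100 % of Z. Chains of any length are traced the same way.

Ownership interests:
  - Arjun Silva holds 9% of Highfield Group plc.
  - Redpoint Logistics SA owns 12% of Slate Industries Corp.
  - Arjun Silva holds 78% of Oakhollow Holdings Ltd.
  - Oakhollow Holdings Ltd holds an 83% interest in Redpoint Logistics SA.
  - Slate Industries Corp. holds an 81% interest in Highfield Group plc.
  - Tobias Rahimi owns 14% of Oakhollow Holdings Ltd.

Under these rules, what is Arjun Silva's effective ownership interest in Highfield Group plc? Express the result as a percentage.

Chain via Oakhollow Holdings Ltd → Redpoint Logistics SA → Slate Industries Corp. (R2): 78% × 83% × 12% × 81% = 6.292728% of Highfield Group plc.
Direct interest in Highfield Group plc: 9%.
Aggregating (R1): 6.292728% + 9% = 15.292728%.

15.292728%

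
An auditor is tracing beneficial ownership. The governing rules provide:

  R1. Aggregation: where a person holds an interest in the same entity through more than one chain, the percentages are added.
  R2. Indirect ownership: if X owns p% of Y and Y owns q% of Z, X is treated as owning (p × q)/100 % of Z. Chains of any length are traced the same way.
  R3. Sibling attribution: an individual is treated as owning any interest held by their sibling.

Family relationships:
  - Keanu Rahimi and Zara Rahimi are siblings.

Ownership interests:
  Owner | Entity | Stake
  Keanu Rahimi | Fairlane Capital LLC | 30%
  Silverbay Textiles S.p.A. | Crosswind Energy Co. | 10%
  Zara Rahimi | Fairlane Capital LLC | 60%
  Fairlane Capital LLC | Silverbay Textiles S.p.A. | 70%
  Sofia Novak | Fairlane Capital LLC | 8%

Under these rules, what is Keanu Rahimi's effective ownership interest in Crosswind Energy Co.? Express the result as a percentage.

By sibling attribution (R3), Keanu Rahimi is treated as also owning Zara Rahimi's interest in Fairlane Capital LLC, giving 30% + 60% = 90%.
Chain via Fairlane Capital LLC → Silverbay Textiles S.p.A. (R2): 90% × 70% × 10% = 6.3% of Crosswind Energy Co.

6.3%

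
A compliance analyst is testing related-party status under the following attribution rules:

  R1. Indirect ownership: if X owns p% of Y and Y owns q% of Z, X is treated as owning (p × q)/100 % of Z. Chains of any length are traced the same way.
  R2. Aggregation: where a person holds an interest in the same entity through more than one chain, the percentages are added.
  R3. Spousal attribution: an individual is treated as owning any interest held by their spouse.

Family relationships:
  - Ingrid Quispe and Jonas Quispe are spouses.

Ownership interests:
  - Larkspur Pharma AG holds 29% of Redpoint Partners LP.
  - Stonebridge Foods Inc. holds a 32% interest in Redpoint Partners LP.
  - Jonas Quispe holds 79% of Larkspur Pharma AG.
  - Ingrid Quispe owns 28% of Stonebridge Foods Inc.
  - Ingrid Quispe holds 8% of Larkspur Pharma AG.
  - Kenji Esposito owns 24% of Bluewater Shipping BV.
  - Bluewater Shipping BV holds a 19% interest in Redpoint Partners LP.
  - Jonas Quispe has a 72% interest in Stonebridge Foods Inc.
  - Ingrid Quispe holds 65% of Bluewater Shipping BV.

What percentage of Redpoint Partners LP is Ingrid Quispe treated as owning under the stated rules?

69.58%

By spousal attribution (R3), Ingrid Quispe is treated as also owning Jonas Quispe's interest in Stonebridge Foods Inc, giving 28% + 72% = 100%.
By spousal attribution (R3), Ingrid Quispe is treated as also owning Jonas Quispe's interest in Larkspur Pharma AG, giving 8% + 79% = 87%.
Chain via Stonebridge Foods Inc. (R1): 100% × 32% = 32% of Redpoint Partners LP.
Chain via Larkspur Pharma AG (R1): 87% × 29% = 25.23% of Redpoint Partners LP.
Chain via Bluewater Shipping BV (R1): 65% × 19% = 12.35% of Redpoint Partners LP.
Aggregating (R2): 32% + 25.23% + 12.35% = 69.58%.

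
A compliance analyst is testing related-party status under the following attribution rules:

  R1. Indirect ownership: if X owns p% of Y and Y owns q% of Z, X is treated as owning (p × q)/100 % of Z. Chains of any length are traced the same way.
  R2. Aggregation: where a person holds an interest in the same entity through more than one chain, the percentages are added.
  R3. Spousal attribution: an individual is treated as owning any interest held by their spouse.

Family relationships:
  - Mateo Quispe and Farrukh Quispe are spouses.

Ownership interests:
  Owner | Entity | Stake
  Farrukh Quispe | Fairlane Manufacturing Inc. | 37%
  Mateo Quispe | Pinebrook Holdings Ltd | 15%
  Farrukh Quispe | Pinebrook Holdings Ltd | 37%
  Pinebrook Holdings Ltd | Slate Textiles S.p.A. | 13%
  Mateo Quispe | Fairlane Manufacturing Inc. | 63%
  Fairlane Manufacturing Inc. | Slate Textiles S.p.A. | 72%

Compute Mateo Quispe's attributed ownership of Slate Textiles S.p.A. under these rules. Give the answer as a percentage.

78.76%

By spousal attribution (R3), Mateo Quispe is treated as also owning Farrukh Quispe's interest in Pinebrook Holdings Ltd, giving 15% + 37% = 52%.
By spousal attribution (R3), Mateo Quispe is treated as also owning Farrukh Quispe's interest in Fairlane Manufacturing Inc, giving 63% + 37% = 100%.
Chain via Pinebrook Holdings Ltd (R1): 52% × 13% = 6.76% of Slate Textiles S.p.A.
Chain via Fairlane Manufacturing Inc. (R1): 100% × 72% = 72% of Slate Textiles S.p.A.
Aggregating (R2): 6.76% + 72% = 78.76%.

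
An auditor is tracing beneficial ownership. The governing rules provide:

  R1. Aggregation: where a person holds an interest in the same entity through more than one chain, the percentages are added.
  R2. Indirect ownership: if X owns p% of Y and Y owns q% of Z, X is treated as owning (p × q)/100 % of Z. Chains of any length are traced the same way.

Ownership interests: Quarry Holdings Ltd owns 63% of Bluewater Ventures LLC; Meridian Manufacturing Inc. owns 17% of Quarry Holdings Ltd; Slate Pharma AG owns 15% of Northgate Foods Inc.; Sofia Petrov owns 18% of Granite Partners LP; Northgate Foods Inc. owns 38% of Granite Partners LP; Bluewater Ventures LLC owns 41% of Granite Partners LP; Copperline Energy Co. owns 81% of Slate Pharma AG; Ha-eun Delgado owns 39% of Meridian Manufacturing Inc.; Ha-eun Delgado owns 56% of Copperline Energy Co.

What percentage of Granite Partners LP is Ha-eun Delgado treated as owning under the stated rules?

4.298049%

Chain via Meridian Manufacturing Inc. → Quarry Holdings Ltd → Bluewater Ventures LLC (R2): 39% × 17% × 63% × 41% = 1.712529% of Granite Partners LP.
Chain via Copperline Energy Co. → Slate Pharma AG → Northgate Foods Inc. (R2): 56% × 81% × 15% × 38% = 2.58552% of Granite Partners LP.
Aggregating (R1): 1.712529% + 2.58552% = 4.298049%.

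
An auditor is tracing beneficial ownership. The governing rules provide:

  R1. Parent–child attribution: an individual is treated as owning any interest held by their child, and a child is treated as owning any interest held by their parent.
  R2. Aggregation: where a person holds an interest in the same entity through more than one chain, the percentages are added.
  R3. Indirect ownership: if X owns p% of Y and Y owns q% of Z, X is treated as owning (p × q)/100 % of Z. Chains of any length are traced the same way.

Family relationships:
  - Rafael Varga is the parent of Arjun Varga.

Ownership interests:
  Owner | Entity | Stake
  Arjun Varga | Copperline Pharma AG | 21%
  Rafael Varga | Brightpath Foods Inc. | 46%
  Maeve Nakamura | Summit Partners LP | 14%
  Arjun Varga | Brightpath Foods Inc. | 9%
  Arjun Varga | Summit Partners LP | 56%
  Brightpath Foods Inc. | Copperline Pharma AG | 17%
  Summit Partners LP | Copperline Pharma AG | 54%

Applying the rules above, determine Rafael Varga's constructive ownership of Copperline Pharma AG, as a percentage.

60.59%

By parent–child attribution (R1), Rafael Varga is treated as also owning Arjun Varga's interest in Brightpath Foods Inc, giving 46% + 9% = 55%.
By parent–child attribution (R1), Rafael Varga is treated as owning Arjun Varga's 56% interest in Summit Partners LP.
By parent–child attribution (R1), Rafael Varga is treated as owning Arjun Varga's 21% interest in Copperline Pharma AG.
Chain via Brightpath Foods Inc. (R3): 55% × 17% = 9.35% of Copperline Pharma AG.
Chain via Summit Partners LP (R3): 56% × 54% = 30.24% of Copperline Pharma AG.
Direct interest in Copperline Pharma AG: 21%.
Aggregating (R2): 9.35% + 30.24% + 21% = 60.59%.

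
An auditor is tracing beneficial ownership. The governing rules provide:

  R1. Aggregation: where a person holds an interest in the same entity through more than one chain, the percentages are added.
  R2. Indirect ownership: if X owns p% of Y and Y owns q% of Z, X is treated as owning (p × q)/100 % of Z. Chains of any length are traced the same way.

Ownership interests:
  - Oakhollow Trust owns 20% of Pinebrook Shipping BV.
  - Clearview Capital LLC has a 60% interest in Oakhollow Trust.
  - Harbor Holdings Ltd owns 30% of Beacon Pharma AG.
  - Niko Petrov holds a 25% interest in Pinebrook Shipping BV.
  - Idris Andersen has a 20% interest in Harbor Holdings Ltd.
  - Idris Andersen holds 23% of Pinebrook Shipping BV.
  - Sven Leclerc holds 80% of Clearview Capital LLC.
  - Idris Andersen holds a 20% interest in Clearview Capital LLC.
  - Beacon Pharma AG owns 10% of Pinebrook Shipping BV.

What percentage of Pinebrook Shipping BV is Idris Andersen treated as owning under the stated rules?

26%

Chain via Harbor Holdings Ltd → Beacon Pharma AG (R2): 20% × 30% × 10% = 0.6% of Pinebrook Shipping BV.
Chain via Clearview Capital LLC → Oakhollow Trust (R2): 20% × 60% × 20% = 2.4% of Pinebrook Shipping BV.
Direct interest in Pinebrook Shipping BV: 23%.
Aggregating (R1): 0.6% + 2.4% + 23% = 26%.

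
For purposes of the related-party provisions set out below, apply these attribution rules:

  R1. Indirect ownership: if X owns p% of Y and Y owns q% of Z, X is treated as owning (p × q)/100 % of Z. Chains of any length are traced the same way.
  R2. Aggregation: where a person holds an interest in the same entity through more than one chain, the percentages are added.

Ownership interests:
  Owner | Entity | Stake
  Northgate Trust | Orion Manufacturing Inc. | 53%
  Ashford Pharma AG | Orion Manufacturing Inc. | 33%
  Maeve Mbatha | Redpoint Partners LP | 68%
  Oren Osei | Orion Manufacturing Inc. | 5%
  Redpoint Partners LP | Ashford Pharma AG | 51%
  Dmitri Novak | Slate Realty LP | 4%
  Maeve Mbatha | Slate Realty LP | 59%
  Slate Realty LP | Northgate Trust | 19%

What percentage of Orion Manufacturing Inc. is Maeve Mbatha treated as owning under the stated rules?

17.3857%

Chain via Slate Realty LP → Northgate Trust (R1): 59% × 19% × 53% = 5.9413% of Orion Manufacturing Inc.
Chain via Redpoint Partners LP → Ashford Pharma AG (R1): 68% × 51% × 33% = 11.4444% of Orion Manufacturing Inc.
Aggregating (R2): 5.9413% + 11.4444% = 17.3857%.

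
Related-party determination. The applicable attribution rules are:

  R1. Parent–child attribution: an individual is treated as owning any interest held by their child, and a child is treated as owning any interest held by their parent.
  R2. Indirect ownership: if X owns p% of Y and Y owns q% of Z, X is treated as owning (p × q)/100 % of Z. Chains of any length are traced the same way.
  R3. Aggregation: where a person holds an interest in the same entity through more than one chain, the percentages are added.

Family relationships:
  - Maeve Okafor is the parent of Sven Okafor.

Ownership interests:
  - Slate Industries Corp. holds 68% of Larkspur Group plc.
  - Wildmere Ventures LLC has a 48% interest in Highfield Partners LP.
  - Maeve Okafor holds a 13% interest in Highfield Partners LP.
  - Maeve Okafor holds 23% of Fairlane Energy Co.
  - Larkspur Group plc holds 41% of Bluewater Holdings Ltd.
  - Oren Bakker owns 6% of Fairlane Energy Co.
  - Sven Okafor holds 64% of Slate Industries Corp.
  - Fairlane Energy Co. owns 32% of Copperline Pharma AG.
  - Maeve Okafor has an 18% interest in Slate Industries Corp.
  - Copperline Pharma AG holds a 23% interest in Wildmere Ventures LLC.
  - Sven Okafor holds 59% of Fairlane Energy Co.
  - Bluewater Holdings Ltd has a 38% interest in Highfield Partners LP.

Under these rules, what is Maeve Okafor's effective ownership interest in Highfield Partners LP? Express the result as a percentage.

By parent–child attribution (R1), Maeve Okafor is treated as also owning Sven Okafor's interest in Slate Industries Corp, giving 18% + 64% = 82%.
By parent–child attribution (R1), Maeve Okafor is treated as also owning Sven Okafor's interest in Fairlane Energy Co, giving 23% + 59% = 82%.
Chain via Slate Industries Corp. → Larkspur Group plc → Bluewater Holdings Ltd (R2): 82% × 68% × 41% × 38% = 8.687408% of Highfield Partners LP.
Chain via Fairlane Energy Co. → Copperline Pharma AG → Wildmere Ventures LLC (R2): 82% × 32% × 23% × 48% = 2.896896% of Highfield Partners LP.
Direct interest in Highfield Partners LP: 13%.
Aggregating (R3): 8.687408% + 2.896896% + 13% = 24.584304%.

24.584304%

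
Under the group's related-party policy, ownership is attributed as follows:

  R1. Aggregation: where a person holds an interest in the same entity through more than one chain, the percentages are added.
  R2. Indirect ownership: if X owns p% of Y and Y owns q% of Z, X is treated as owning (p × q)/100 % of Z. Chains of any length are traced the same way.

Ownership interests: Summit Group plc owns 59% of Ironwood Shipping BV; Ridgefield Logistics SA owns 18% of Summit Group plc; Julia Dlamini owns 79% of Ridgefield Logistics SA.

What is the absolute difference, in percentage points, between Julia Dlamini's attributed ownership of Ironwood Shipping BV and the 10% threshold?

1.6102

Chain via Ridgefield Logistics SA → Summit Group plc (R2): 79% × 18% × 59% = 8.3898% of Ironwood Shipping BV.
8.3898% falls short of the 10% threshold by 1.6102 percentage points.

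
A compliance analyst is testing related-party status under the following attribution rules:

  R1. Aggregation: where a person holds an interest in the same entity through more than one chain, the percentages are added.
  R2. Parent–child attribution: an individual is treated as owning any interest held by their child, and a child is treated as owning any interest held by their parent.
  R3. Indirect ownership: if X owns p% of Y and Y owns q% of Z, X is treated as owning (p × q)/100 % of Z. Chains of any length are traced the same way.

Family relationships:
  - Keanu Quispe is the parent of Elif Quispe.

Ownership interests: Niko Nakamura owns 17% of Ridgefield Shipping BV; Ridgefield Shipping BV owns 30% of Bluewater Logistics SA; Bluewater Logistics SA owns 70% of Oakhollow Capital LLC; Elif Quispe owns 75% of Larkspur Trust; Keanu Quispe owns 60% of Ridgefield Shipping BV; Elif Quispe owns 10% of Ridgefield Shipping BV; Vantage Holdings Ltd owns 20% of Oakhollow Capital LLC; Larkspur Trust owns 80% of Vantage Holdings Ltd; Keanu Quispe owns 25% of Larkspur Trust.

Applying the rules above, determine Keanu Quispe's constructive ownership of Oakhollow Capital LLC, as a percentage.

30.7%

By parent–child attribution (R2), Keanu Quispe is treated as also owning Elif Quispe's interest in Ridgefield Shipping BV, giving 60% + 10% = 70%.
By parent–child attribution (R2), Keanu Quispe is treated as also owning Elif Quispe's interest in Larkspur Trust, giving 25% + 75% = 100%.
Chain via Ridgefield Shipping BV → Bluewater Logistics SA (R3): 70% × 30% × 70% = 14.7% of Oakhollow Capital LLC.
Chain via Larkspur Trust → Vantage Holdings Ltd (R3): 100% × 80% × 20% = 16% of Oakhollow Capital LLC.
Aggregating (R1): 14.7% + 16% = 30.7%.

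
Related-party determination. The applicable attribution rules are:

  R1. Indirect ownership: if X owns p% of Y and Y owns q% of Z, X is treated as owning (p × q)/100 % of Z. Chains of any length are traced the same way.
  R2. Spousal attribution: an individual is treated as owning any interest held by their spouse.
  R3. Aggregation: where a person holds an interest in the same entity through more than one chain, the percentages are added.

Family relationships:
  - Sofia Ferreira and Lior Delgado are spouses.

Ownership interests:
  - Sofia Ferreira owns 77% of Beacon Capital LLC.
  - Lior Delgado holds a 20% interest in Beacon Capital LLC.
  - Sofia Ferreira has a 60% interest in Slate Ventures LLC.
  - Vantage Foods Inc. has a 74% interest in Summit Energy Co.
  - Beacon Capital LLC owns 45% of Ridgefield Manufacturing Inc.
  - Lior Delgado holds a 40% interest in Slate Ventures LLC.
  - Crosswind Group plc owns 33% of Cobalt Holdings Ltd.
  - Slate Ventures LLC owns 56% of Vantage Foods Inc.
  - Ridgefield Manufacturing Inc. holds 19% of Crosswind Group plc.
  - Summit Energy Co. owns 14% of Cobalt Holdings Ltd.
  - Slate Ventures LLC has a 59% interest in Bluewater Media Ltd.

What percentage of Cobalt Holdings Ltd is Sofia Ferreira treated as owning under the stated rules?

By spousal attribution (R2), Sofia Ferreira is treated as also owning Lior Delgado's interest in Beacon Capital LLC, giving 77% + 20% = 97%.
By spousal attribution (R2), Sofia Ferreira is treated as also owning Lior Delgado's interest in Slate Ventures LLC, giving 60% + 40% = 100%.
Chain via Beacon Capital LLC → Ridgefield Manufacturing Inc. → Crosswind Group plc (R1): 97% × 45% × 19% × 33% = 2.736855% of Cobalt Holdings Ltd.
Chain via Slate Ventures LLC → Vantage Foods Inc. → Summit Energy Co. (R1): 100% × 56% × 74% × 14% = 5.8016% of Cobalt Holdings Ltd.
Aggregating (R3): 2.736855% + 5.8016% = 8.538455%.

8.538455%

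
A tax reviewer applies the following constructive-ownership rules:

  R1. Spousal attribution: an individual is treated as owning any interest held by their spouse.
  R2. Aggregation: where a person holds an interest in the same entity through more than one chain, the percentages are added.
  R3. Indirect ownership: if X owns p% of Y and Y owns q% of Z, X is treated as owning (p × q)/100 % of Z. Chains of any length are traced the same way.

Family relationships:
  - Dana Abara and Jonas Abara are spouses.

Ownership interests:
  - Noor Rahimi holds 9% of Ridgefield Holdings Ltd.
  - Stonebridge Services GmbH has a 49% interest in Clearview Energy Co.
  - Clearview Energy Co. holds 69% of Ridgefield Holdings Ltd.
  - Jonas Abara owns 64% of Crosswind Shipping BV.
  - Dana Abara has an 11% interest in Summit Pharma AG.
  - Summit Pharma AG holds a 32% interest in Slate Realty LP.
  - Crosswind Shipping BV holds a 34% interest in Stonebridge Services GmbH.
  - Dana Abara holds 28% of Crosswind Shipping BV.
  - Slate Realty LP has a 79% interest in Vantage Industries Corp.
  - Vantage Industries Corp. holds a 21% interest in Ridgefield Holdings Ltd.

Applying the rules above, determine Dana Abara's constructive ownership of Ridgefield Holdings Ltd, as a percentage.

By spousal attribution (R1), Dana Abara is treated as also owning Jonas Abara's interest in Crosswind Shipping BV, giving 28% + 64% = 92%.
Chain via Crosswind Shipping BV → Stonebridge Services GmbH → Clearview Energy Co. (R3): 92% × 34% × 49% × 69% = 10.575768% of Ridgefield Holdings Ltd.
Chain via Summit Pharma AG → Slate Realty LP → Vantage Industries Corp. (R3): 11% × 32% × 79% × 21% = 0.583968% of Ridgefield Holdings Ltd.
Aggregating (R2): 10.575768% + 0.583968% = 11.159736%.

11.159736%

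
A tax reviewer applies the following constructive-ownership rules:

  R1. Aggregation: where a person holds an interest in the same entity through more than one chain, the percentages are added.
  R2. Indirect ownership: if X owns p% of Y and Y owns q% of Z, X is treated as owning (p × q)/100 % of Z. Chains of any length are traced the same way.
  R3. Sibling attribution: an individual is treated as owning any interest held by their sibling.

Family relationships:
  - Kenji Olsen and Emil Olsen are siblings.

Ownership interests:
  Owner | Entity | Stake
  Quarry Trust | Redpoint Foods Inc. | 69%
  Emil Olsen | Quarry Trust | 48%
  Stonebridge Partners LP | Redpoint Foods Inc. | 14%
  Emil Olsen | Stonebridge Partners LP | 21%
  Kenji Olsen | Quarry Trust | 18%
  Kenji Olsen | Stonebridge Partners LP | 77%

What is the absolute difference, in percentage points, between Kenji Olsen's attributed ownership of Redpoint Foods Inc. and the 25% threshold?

34.26

By sibling attribution (R3), Kenji Olsen is treated as also owning Emil Olsen's interest in Stonebridge Partners LP, giving 77% + 21% = 98%.
By sibling attribution (R3), Kenji Olsen is treated as also owning Emil Olsen's interest in Quarry Trust, giving 18% + 48% = 66%.
Chain via Stonebridge Partners LP (R2): 98% × 14% = 13.72% of Redpoint Foods Inc.
Chain via Quarry Trust (R2): 66% × 69% = 45.54% of Redpoint Foods Inc.
Aggregating (R1): 13.72% + 45.54% = 59.26%.
59.26% exceeds the 25% threshold by 34.26 percentage points.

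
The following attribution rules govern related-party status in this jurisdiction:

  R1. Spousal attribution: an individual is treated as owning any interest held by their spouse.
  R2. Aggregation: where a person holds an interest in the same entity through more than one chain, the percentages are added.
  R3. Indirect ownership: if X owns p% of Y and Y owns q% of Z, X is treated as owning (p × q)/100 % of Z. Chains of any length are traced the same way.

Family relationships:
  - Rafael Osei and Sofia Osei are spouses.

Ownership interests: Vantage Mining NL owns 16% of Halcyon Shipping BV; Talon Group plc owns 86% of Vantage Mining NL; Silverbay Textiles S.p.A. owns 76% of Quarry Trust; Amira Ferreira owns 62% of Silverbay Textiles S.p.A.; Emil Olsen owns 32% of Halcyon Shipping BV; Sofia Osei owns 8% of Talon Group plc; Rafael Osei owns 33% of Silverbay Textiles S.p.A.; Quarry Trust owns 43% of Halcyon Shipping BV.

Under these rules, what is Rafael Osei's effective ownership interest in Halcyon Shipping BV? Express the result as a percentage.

By spousal attribution (R1), Rafael Osei is treated as owning Sofia Osei's 8% interest in Talon Group plc.
Chain via Silverbay Textiles S.p.A. → Quarry Trust (R3): 33% × 76% × 43% = 10.7844% of Halcyon Shipping BV.
Chain via Talon Group plc → Vantage Mining NL (R3): 8% × 86% × 16% = 1.1008% of Halcyon Shipping BV.
Aggregating (R2): 10.7844% + 1.1008% = 11.8852%.

11.8852%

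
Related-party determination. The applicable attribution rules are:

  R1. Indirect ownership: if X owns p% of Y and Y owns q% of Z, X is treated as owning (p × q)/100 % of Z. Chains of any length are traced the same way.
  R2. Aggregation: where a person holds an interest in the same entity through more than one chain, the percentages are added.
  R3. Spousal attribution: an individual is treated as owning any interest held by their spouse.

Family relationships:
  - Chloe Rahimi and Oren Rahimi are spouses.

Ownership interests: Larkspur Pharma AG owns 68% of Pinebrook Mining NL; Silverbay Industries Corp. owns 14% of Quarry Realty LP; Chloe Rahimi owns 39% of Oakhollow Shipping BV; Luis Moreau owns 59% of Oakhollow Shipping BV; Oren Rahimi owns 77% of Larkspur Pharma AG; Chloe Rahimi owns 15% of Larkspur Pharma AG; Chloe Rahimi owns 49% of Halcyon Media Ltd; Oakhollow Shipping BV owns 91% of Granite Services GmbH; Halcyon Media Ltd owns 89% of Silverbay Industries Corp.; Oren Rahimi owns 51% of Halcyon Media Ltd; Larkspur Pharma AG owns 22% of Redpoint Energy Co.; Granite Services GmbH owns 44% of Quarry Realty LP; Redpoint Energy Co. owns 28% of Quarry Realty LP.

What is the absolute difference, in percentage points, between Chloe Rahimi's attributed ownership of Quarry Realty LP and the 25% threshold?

8.7428

By spousal attribution (R3), Chloe Rahimi is treated as also owning Oren Rahimi's interest in Larkspur Pharma AG, giving 15% + 77% = 92%.
By spousal attribution (R3), Chloe Rahimi is treated as also owning Oren Rahimi's interest in Halcyon Media Ltd, giving 49% + 51% = 100%.
Chain via Oakhollow Shipping BV → Granite Services GmbH (R1): 39% × 91% × 44% = 15.6156% of Quarry Realty LP.
Chain via Larkspur Pharma AG → Redpoint Energy Co. (R1): 92% × 22% × 28% = 5.6672% of Quarry Realty LP.
Chain via Halcyon Media Ltd → Silverbay Industries Corp. (R1): 100% × 89% × 14% = 12.46% of Quarry Realty LP.
Aggregating (R2): 15.6156% + 5.6672% + 12.46% = 33.7428%.
33.7428% exceeds the 25% threshold by 8.7428 percentage points.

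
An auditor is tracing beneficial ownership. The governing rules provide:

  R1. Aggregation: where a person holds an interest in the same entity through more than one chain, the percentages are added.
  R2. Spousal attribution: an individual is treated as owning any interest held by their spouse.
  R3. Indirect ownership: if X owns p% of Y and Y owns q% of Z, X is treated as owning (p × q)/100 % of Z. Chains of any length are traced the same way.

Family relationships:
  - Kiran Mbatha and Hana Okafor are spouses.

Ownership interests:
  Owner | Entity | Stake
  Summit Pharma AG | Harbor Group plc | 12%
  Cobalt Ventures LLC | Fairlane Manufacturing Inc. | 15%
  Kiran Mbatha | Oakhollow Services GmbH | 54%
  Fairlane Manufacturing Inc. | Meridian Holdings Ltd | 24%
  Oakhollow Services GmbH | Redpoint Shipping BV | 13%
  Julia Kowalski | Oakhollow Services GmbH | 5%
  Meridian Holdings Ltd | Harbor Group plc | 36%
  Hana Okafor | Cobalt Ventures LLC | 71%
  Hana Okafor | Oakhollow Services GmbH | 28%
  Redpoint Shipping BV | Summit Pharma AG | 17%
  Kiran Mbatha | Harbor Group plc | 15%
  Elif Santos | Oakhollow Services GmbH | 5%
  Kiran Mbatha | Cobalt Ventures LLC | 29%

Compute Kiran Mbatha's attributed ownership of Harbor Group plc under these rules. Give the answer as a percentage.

16.513464%

By spousal attribution (R2), Kiran Mbatha is treated as also owning Hana Okafor's interest in Oakhollow Services GmbH, giving 54% + 28% = 82%.
By spousal attribution (R2), Kiran Mbatha is treated as also owning Hana Okafor's interest in Cobalt Ventures LLC, giving 29% + 71% = 100%.
Chain via Oakhollow Services GmbH → Redpoint Shipping BV → Summit Pharma AG (R3): 82% × 13% × 17% × 12% = 0.217464% of Harbor Group plc.
Chain via Cobalt Ventures LLC → Fairlane Manufacturing Inc. → Meridian Holdings Ltd (R3): 100% × 15% × 24% × 36% = 1.296% of Harbor Group plc.
Direct interest in Harbor Group plc: 15%.
Aggregating (R1): 0.217464% + 1.296% + 15% = 16.513464%.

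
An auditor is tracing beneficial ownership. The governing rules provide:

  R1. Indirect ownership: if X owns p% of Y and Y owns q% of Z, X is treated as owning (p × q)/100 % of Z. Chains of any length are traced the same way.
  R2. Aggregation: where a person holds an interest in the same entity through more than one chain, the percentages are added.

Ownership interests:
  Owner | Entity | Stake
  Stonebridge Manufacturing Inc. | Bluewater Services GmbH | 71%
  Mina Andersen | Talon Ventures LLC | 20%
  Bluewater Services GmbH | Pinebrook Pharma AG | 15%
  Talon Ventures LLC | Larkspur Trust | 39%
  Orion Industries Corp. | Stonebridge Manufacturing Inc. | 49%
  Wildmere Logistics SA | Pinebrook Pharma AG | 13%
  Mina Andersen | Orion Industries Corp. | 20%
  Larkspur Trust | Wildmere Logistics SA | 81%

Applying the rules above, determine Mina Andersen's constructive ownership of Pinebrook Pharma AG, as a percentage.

Chain via Talon Ventures LLC → Larkspur Trust → Wildmere Logistics SA (R1): 20% × 39% × 81% × 13% = 0.82134% of Pinebrook Pharma AG.
Chain via Orion Industries Corp. → Stonebridge Manufacturing Inc. → Bluewater Services GmbH (R1): 20% × 49% × 71% × 15% = 1.0437% of Pinebrook Pharma AG.
Aggregating (R2): 0.82134% + 1.0437% = 1.86504%.

1.86504%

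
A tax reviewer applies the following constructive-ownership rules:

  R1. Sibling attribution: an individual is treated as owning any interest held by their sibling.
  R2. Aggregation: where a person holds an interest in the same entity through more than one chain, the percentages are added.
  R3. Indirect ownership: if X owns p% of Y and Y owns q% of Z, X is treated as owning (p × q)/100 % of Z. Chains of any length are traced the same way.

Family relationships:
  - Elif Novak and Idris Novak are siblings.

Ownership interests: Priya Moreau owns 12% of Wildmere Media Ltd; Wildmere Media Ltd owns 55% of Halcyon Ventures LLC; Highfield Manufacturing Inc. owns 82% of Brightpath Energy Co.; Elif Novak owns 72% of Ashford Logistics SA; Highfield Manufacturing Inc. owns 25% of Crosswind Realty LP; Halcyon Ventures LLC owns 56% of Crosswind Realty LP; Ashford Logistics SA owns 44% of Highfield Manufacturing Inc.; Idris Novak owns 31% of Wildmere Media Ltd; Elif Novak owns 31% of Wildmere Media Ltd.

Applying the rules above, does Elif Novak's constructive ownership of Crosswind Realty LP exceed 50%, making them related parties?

No

By sibling attribution (R1), Elif Novak is treated as also owning Idris Novak's interest in Wildmere Media Ltd, giving 31% + 31% = 62%.
Chain via Wildmere Media Ltd → Halcyon Ventures LLC (R3): 62% × 55% × 56% = 19.096% of Crosswind Realty LP.
Chain via Ashford Logistics SA → Highfield Manufacturing Inc. (R3): 72% × 44% × 25% = 7.92% of Crosswind Realty LP.
Aggregating (R2): 19.096% + 7.92% = 27.016%.
27.016% does not exceed the 50% threshold, so Elif is not a related party to Crosswind Realty LP.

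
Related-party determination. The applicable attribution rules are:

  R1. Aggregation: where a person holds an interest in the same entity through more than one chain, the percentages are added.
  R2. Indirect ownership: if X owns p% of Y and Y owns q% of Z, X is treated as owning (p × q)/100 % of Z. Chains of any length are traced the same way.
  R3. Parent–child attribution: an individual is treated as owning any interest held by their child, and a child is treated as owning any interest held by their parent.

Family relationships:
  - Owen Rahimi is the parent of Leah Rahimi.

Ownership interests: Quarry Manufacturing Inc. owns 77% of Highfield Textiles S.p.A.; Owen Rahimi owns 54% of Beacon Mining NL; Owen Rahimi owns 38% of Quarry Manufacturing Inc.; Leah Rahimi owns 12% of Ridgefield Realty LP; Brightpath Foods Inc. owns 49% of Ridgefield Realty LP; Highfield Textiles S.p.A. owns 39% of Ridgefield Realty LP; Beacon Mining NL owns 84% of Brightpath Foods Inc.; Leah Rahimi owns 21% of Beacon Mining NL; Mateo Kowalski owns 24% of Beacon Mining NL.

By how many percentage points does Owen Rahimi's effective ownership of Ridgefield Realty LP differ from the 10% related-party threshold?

44.2814

By parent–child attribution (R3), Owen Rahimi is treated as also owning Leah Rahimi's interest in Beacon Mining NL, giving 54% + 21% = 75%.
By parent–child attribution (R3), Owen Rahimi is treated as owning Leah Rahimi's 12% interest in Ridgefield Realty LP.
Chain via Quarry Manufacturing Inc. → Highfield Textiles S.p.A. (R2): 38% × 77% × 39% = 11.4114% of Ridgefield Realty LP.
Chain via Beacon Mining NL → Brightpath Foods Inc. (R2): 75% × 84% × 49% = 30.87% of Ridgefield Realty LP.
Direct interest in Ridgefield Realty LP: 12%.
Aggregating (R1): 11.4114% + 30.87% + 12% = 54.2814%.
54.2814% exceeds the 10% threshold by 44.2814 percentage points.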